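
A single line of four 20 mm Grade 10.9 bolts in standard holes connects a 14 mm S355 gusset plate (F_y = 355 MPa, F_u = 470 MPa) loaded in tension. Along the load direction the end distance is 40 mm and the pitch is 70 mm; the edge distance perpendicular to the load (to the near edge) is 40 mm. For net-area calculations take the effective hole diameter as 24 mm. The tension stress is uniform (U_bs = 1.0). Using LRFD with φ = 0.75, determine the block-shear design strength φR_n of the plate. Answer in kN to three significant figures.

Shear plane L_v = 40 + 3·70 = 250 mm; A_gv = 250 × 14 = 3500 mm².
A_nv = (250 − 3.5·24) × 14 = 2324 mm².
A_nt = (40 − 0.5·24) × 14 = 392 mm².
0.6 F_u A_nv = 655.4 kN; 0.6 F_y A_gv = 745.5 kN → shear rupture governs the shear term.
R_n = 655.4 + 1.0 × 470 × 392 / 1000 = 839.6 kN.
Design strength φR_n = 0.75 × 839.6 = 630 kN.

630 kN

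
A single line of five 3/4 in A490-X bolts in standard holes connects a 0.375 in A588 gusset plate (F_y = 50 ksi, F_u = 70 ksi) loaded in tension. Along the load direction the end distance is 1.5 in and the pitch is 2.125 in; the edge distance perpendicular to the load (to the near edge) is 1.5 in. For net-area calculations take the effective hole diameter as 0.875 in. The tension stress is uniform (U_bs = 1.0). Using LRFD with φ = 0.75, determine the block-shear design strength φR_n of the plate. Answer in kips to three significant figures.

92.5 kips

Shear plane L_v = 1.5 + 4·2.125 = 10 in; A_gv = 10 × 0.375 = 3.75 in².
A_nv = (10 − 4.5·0.875) × 0.375 = 2.273 in².
A_nt = (1.5 − 0.5·0.875) × 0.375 = 0.3984 in².
0.6 F_u A_nv = 95.48 kips; 0.6 F_y A_gv = 112.5 kips → shear rupture governs the shear term.
R_n = 95.48 + 1.0 × 70 × 0.3984 = 123.4 kips.
Design strength φR_n = 0.75 × 123.4 = 92.5 kips.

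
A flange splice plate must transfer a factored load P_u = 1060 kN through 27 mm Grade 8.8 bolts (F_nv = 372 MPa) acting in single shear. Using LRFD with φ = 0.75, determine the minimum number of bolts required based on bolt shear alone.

7 bolts

A_b = π·27²/4 = 572.6 mm².
Per-bolt design strength φR_n = 0.75 × 372 × 572.6 × 1 / 1000 = 159.7 kN.
n ≥ 1060 / 159.7 = 6.636 → use 7 bolts.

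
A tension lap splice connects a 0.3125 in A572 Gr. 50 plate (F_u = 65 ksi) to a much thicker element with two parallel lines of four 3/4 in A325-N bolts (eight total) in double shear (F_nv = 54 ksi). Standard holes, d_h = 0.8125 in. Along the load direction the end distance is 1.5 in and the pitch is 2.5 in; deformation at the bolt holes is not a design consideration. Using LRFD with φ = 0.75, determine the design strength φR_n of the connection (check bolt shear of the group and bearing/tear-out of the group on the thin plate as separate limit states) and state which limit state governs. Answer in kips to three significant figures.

Bolt shear: A_b = π·0.75²/4 = 0.4418 in²; R_n = 54 × 0.4418 × 8 × 2 = 381.7 kips → 0.75 × 381.7 = 286 kips.
Bearing (1.5 l_c t F_u ≤ 3.0 d t F_u): upper limit = 3.0·0.75·0.3125·65 = 45.7 kips.
  Edge l_c = 1.5 − 0.8125/2 = 1.094 → r_n = 33.33 kips; interior l_c = 2.5 − 0.8125 = 1.688 → r_n = 45.7 kips.
  R_n,bearing = 2·33.33 + 6·45.7 = 340.9 kips → 0.75 × 340.9 = 256 kips.
Bearing governs: 256 kips.

256 kips (bearing governs)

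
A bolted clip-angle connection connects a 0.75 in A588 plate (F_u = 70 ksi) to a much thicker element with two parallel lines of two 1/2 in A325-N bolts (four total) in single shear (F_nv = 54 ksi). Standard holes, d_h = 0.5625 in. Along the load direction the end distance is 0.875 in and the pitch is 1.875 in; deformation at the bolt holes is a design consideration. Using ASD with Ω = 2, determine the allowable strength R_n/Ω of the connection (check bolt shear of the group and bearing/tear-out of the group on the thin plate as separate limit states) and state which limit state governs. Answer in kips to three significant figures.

Bolt shear: A_b = π·0.5²/4 = 0.1963 in²; R_n = 54 × 0.1963 × 4 × 1 = 42.41 kips → 42.41 / 2 = 21.2 kips.
Bearing (1.2 l_c t F_u ≤ 2.4 d t F_u): upper limit = 2.4·0.5·0.75·70 = 63 kips.
  Edge l_c = 0.875 − 0.5625/2 = 0.5938 → r_n = 37.41 kips; interior l_c = 1.875 − 0.5625 = 1.312 → r_n = 63 kips.
  R_n,bearing = 2·37.41 + 2·63 = 200.8 kips → 200.8 / 2 = 100 kips.
Bolt shear governs: 21.2 kips.

21.2 kips (bolt shear governs)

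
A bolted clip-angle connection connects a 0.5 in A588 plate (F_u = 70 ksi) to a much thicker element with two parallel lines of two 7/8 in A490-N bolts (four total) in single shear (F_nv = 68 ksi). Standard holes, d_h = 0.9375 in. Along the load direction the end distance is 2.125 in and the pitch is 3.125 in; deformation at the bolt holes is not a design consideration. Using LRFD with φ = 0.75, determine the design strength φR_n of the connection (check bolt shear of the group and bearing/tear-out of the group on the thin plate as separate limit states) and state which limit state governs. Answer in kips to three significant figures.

123 kips (bolt shear governs)

Bolt shear: A_b = π·0.875²/4 = 0.6013 in²; R_n = 68 × 0.6013 × 4 × 1 = 163.6 kips → 0.75 × 163.6 = 123 kips.
Bearing (1.5 l_c t F_u ≤ 3.0 d t F_u): upper limit = 3.0·0.875·0.5·70 = 91.88 kips.
  Edge l_c = 2.125 − 0.9375/2 = 1.656 → r_n = 86.95 kips; interior l_c = 3.125 − 0.9375 = 2.188 → r_n = 91.88 kips.
  R_n,bearing = 2·86.95 + 2·91.88 = 357.7 kips → 0.75 × 357.7 = 268 kips.
Bolt shear governs: 123 kips.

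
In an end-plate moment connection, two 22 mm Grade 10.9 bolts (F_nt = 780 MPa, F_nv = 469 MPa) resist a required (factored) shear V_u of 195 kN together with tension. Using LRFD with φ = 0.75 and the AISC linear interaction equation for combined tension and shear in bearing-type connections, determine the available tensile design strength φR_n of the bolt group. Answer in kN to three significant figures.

254 kN

A_b = π·22²/4 = 380.1 mm²; f_rv = 195 × 1000 / (2 × 380.1) = 256.5 MPa.
F'_nt = 1.3 F_nt − (F_nt / φF_nv) f_rv = 1.3·780 − (780/(0.75·469))·256.5 = 445.2 MPa, capped at F_nt → F'_nt = 445.2 MPa.
R_n = F'_nt · A_b · n = 445.2 × 380.1 × 2 / 1000 = 338.5 kN.
Design strength φR_n = 0.75 × 338.5 = 254 kN.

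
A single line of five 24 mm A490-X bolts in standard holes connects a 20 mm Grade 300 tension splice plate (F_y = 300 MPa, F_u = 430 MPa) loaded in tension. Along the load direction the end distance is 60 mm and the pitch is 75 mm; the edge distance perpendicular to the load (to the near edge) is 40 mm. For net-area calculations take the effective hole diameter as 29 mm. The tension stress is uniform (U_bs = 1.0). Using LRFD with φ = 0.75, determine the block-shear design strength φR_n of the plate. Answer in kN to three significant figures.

1050 kN

Shear plane L_v = 60 + 4·75 = 360 mm; A_gv = 360 × 20 = 7200 mm².
A_nv = (360 − 4.5·29) × 20 = 4590 mm².
A_nt = (40 − 0.5·29) × 20 = 510 mm².
0.6 F_u A_nv = 1184 kN; 0.6 F_y A_gv = 1296 kN → shear rupture governs the shear term.
R_n = 1184 + 1.0 × 430 × 510 / 1000 = 1404 kN.
Design strength φR_n = 0.75 × 1404 = 1050 kN.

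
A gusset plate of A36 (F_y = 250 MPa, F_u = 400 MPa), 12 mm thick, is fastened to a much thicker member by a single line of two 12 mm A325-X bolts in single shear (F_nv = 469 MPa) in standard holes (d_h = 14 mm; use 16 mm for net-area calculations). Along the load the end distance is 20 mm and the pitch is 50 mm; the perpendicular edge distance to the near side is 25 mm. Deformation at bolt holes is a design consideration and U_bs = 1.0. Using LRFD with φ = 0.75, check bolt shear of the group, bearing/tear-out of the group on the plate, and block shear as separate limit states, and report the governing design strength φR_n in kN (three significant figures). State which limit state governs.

Bolt shear: A_b = π·12²/4 = 113.1 mm²; R_n = 469 × 113.1 × 2 × 1 / 1000 = 106.1 kN → 0.75 × 106.1 = 79.6 kN.
Bearing: edge l_c = 13, r_n = 74.88 kN; interior l_c = 36, r_n = 138.2 kN; R_n = 74.88 + 1·138.2 = 213.1 kN → 160 kN.
Block shear: A_gv = 840, A_nv = 552, A_nt = 204 mm²; R_n = min(0.6F_uA_nv, 0.6F_yA_gv) + U_bs·F_u·A_nt = 207.6 kN → 156 kN.
Bolt shear governs: 79.6 kN.

79.6 kN (bolt shear governs)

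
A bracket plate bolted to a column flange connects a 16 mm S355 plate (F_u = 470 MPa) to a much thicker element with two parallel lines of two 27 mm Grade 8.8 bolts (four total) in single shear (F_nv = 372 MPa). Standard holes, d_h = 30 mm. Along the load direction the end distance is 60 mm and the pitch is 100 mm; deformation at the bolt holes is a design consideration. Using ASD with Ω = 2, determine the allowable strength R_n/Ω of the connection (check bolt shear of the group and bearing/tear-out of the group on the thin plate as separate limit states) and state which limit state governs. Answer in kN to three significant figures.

Bolt shear: A_b = π·27²/4 = 572.6 mm²; R_n = 372 × 572.6 × 4 × 1 / 1000 = 852 kN → 852 / 2 = 426 kN.
Bearing (1.2 l_c t F_u ≤ 2.4 d t F_u): upper limit = 2.4·27·16·470 / 1000 = 487.3 kN.
  Edge l_c = 60 − 30/2 = 45 → r_n = 406.1 kN; interior l_c = 100 − 30 = 70 → r_n = 487.3 kN.
  R_n,bearing = 2·406.1 + 2·487.3 = 1787 kN → 1787 / 2 = 893 kN.
Bolt shear governs: 426 kN.

426 kN (bolt shear governs)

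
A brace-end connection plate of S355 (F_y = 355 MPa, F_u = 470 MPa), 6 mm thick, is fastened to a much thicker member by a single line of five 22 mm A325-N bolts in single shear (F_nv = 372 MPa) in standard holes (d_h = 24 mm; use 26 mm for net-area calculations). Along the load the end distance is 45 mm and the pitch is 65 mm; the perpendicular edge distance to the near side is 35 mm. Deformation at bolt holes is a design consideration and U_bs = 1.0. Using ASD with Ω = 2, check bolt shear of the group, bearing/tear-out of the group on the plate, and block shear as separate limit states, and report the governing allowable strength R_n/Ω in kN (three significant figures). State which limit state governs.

Bolt shear: A_b = π·22²/4 = 380.1 mm²; R_n = 372 × 380.1 × 5 × 1 / 1000 = 707 kN → 707 / 2 = 354 kN.
Bearing: edge l_c = 33, r_n = 111.7 kN; interior l_c = 41, r_n = 138.7 kN; R_n = 111.7 + 4·138.7 = 666.6 kN → 333 kN.
Block shear: A_gv = 1830, A_nv = 1128, A_nt = 132 mm²; R_n = min(0.6F_uA_nv, 0.6F_yA_gv) + U_bs·F_u·A_nt = 380.1 kN → 190 kN.
Block shear governs: 190 kN.

190 kN (block shear governs)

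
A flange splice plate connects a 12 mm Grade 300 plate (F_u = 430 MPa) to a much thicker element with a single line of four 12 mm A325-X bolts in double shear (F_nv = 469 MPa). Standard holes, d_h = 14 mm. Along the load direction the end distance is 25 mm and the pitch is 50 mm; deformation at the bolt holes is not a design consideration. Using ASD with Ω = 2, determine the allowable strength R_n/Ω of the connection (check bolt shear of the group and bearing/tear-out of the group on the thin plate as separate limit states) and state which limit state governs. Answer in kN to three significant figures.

Bolt shear: A_b = π·12²/4 = 113.1 mm²; R_n = 469 × 113.1 × 4 × 2 / 1000 = 424.3 kN → 424.3 / 2 = 212 kN.
Bearing (1.5 l_c t F_u ≤ 3.0 d t F_u): upper limit = 3.0·12·12·430 / 1000 = 185.8 kN.
  Edge l_c = 25 − 14/2 = 18 → r_n = 139.3 kN; interior l_c = 50 − 14 = 36 → r_n = 185.8 kN.
  R_n,bearing = 1·139.3 + 3·185.8 = 696.6 kN → 696.6 / 2 = 348 kN.
Bolt shear governs: 212 kN.

212 kN (bolt shear governs)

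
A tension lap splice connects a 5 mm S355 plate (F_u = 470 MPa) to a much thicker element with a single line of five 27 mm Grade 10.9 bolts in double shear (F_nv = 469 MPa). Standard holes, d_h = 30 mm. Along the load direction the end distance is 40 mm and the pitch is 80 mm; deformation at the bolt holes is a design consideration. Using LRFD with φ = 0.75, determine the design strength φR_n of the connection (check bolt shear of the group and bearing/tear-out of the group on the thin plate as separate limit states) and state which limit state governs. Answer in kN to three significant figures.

Bolt shear: A_b = π·27²/4 = 572.6 mm²; R_n = 469 × 572.6 × 5 × 2 / 1000 = 2685 kN → 0.75 × 2685 = 2010 kN.
Bearing (1.2 l_c t F_u ≤ 2.4 d t F_u): upper limit = 2.4·27·5·470 / 1000 = 152.3 kN.
  Edge l_c = 40 − 30/2 = 25 → r_n = 70.5 kN; interior l_c = 80 − 30 = 50 → r_n = 141 kN.
  R_n,bearing = 1·70.5 + 4·141 = 634.5 kN → 0.75 × 634.5 = 476 kN.
Bearing governs: 476 kN.

476 kN (bearing governs)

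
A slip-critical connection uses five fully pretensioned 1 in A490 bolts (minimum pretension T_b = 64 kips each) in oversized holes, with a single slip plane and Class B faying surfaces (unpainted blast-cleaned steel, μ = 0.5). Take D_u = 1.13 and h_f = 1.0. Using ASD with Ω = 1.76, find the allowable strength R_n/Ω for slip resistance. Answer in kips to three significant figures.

R_n = μ · D_u · h_f · T_b · n_s · n_b = 0.5 × 1.13 × 1.0 × 64 × 1 × 5 = 180.8 kips.
Allowable strength R_n/Ω = 180.8 / 1.76 = 103 kips.

103 kips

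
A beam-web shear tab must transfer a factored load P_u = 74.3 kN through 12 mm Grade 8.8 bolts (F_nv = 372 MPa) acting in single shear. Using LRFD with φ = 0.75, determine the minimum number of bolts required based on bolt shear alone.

3 bolts

A_b = π·12²/4 = 113.1 mm².
Per-bolt design strength φR_n = 0.75 × 372 × 113.1 × 1 / 1000 = 31.55 kN.
n ≥ 74.3 / 31.55 = 2.355 → use 3 bolts.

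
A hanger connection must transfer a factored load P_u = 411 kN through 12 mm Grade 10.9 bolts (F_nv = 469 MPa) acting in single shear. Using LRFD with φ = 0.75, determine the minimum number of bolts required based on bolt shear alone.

11 bolts

A_b = π·12²/4 = 113.1 mm².
Per-bolt design strength φR_n = 0.75 × 469 × 113.1 × 1 / 1000 = 39.78 kN.
n ≥ 411 / 39.78 = 10.33 → use 11 bolts.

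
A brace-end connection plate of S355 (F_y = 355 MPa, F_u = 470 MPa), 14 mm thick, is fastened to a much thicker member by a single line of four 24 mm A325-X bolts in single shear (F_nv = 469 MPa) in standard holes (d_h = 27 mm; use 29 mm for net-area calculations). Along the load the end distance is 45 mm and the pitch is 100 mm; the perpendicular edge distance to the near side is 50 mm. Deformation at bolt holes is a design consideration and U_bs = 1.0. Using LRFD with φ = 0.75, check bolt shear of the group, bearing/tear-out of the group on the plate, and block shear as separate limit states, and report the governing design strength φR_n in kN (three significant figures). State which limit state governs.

Bolt shear: A_b = π·24²/4 = 452.4 mm²; R_n = 469 × 452.4 × 4 × 1 / 1000 = 848.7 kN → 0.75 × 848.7 = 637 kN.
Bearing: edge l_c = 31.5, r_n = 248.7 kN; interior l_c = 73, r_n = 379 kN; R_n = 248.7 + 3·379 = 1386 kN → 1040 kN.
Block shear: A_gv = 4830, A_nv = 3409, A_nt = 497 mm²; R_n = min(0.6F_uA_nv, 0.6F_yA_gv) + U_bs·F_u·A_nt = 1195 kN → 896 kN.
Bolt shear governs: 637 kN.

637 kN (bolt shear governs)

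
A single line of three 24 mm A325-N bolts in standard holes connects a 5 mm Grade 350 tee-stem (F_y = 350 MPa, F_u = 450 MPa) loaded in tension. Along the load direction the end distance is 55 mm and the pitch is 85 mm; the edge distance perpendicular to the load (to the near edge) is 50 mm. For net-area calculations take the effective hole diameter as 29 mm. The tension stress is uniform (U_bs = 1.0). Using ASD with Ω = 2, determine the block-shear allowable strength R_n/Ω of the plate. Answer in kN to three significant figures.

Shear plane L_v = 55 + 2·85 = 225 mm; A_gv = 225 × 5 = 1125 mm².
A_nv = (225 − 2.5·29) × 5 = 762.5 mm².
A_nt = (50 − 0.5·29) × 5 = 177.5 mm².
0.6 F_u A_nv = 205.9 kN; 0.6 F_y A_gv = 236.2 kN → shear rupture governs the shear term.
R_n = 205.9 + 1.0 × 450 × 177.5 / 1000 = 285.8 kN.
Allowable strength R_n/Ω = 285.8 / 2 = 143 kN.

143 kN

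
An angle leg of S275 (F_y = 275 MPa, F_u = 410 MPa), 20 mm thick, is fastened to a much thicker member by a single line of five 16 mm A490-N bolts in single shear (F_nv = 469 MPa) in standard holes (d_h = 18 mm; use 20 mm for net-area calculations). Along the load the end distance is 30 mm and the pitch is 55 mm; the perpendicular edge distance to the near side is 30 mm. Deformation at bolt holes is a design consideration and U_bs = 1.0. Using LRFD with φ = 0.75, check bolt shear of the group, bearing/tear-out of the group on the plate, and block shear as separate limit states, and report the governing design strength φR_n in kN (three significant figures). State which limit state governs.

Bolt shear: A_b = π·16²/4 = 201.1 mm²; R_n = 469 × 201.1 × 5 × 1 / 1000 = 471.5 kN → 0.75 × 471.5 = 354 kN.
Bearing: edge l_c = 21, r_n = 206.6 kN; interior l_c = 37, r_n = 314.9 kN; R_n = 206.6 + 4·314.9 = 1466 kN → 1100 kN.
Block shear: A_gv = 5000, A_nv = 3200, A_nt = 400 mm²; R_n = min(0.6F_uA_nv, 0.6F_yA_gv) + U_bs·F_u·A_nt = 951.2 kN → 713 kN.
Bolt shear governs: 354 kN.

354 kN (bolt shear governs)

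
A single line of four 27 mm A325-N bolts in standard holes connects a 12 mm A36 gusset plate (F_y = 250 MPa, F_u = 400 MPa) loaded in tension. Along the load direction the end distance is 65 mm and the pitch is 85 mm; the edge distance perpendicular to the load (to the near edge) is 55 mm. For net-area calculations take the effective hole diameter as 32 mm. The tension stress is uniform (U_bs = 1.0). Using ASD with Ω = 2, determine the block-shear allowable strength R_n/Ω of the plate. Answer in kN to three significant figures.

382 kN

Shear plane L_v = 65 + 3·85 = 320 mm; A_gv = 320 × 12 = 3840 mm².
A_nv = (320 − 3.5·32) × 12 = 2496 mm².
A_nt = (55 − 0.5·32) × 12 = 468 mm².
0.6 F_u A_nv = 599 kN; 0.6 F_y A_gv = 576 kN → shear yielding governs the shear term.
R_n = 576 + 1.0 × 400 × 468 / 1000 = 763.2 kN.
Allowable strength R_n/Ω = 763.2 / 2 = 382 kN.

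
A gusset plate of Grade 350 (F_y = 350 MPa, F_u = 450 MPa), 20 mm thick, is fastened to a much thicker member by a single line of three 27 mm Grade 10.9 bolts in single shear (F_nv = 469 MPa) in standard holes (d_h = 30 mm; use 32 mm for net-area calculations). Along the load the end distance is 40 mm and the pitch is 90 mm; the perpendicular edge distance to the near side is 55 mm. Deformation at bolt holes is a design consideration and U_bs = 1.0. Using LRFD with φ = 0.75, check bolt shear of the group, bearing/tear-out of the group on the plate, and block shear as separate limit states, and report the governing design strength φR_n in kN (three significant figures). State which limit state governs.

Bolt shear: A_b = π·27²/4 = 572.6 mm²; R_n = 469 × 572.6 × 3 × 1 / 1000 = 805.6 kN → 0.75 × 805.6 = 604 kN.
Bearing: edge l_c = 25, r_n = 270 kN; interior l_c = 60, r_n = 583.2 kN; R_n = 270 + 2·583.2 = 1436 kN → 1080 kN.
Block shear: A_gv = 4400, A_nv = 2800, A_nt = 780 mm²; R_n = min(0.6F_uA_nv, 0.6F_yA_gv) + U_bs·F_u·A_nt = 1107 kN → 830 kN.
Bolt shear governs: 604 kN.

604 kN (bolt shear governs)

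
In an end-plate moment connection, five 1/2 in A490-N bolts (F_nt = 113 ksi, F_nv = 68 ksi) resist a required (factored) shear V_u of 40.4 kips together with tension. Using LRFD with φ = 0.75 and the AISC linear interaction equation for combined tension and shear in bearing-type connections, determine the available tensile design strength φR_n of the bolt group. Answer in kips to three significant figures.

A_b = π·0.5²/4 = 0.1963 in²; f_rv = 40.4 / (5 × 0.1963) = 41.15 ksi.
F'_nt = 1.3 F_nt − (F_nt / φF_nv) f_rv = 1.3·113 − (113/(0.75·68))·41.15 = 55.72 ksi, capped at F_nt → F'_nt = 55.72 ksi.
R_n = F'_nt · A_b · n = 55.72 × 0.1963 × 5 = 54.71 kips.
Design strength φR_n = 0.75 × 54.71 = 41 kips.

41 kips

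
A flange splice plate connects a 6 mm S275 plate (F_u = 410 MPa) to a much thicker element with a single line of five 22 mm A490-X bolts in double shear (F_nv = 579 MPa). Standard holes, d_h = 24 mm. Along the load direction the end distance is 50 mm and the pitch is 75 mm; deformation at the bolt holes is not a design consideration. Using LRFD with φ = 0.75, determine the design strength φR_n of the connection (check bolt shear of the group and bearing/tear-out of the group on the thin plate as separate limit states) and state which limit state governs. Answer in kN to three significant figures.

592 kN (bearing governs)

Bolt shear: A_b = π·22²/4 = 380.1 mm²; R_n = 579 × 380.1 × 5 × 2 / 1000 = 2201 kN → 0.75 × 2201 = 1650 kN.
Bearing (1.5 l_c t F_u ≤ 3.0 d t F_u): upper limit = 3.0·22·6·410 / 1000 = 162.4 kN.
  Edge l_c = 50 − 24/2 = 38 → r_n = 140.2 kN; interior l_c = 75 − 24 = 51 → r_n = 162.4 kN.
  R_n,bearing = 1·140.2 + 4·162.4 = 789.7 kN → 0.75 × 789.7 = 592 kN.
Bearing governs: 592 kN.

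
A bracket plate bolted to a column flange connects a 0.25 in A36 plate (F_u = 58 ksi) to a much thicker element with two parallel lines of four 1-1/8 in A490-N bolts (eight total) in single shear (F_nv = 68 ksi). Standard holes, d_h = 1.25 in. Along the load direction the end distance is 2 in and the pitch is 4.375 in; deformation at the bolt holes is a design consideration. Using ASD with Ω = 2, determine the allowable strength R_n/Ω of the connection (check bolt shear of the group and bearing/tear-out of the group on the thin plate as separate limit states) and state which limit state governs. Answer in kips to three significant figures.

141 kips (bearing governs)

Bolt shear: A_b = π·1.125²/4 = 0.994 in²; R_n = 68 × 0.994 × 8 × 1 = 540.7 kips → 540.7 / 2 = 270 kips.
Bearing (1.2 l_c t F_u ≤ 2.4 d t F_u): upper limit = 2.4·1.125·0.25·58 = 39.15 kips.
  Edge l_c = 2 − 1.25/2 = 1.375 → r_n = 23.92 kips; interior l_c = 4.375 − 1.25 = 3.125 → r_n = 39.15 kips.
  R_n,bearing = 2·23.92 + 6·39.15 = 282.8 kips → 282.8 / 2 = 141 kips.
Bearing governs: 141 kips.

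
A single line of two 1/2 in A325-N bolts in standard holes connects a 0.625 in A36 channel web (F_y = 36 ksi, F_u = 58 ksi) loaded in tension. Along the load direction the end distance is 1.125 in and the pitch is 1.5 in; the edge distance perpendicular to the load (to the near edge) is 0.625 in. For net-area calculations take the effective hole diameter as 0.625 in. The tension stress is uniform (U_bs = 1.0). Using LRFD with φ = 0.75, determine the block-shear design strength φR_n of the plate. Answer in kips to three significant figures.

Shear plane L_v = 1.125 + 1·1.5 = 2.625 in; A_gv = 2.625 × 0.625 = 1.641 in².
A_nv = (2.625 − 1.5·0.625) × 0.625 = 1.055 in².
A_nt = (0.625 − 0.5·0.625) × 0.625 = 0.1953 in².
0.6 F_u A_nv = 36.7 kips; 0.6 F_y A_gv = 35.44 kips → shear yielding governs the shear term.
R_n = 35.44 + 1.0 × 58 × 0.1953 = 46.77 kips.
Design strength φR_n = 0.75 × 46.77 = 35.1 kips.

35.1 kips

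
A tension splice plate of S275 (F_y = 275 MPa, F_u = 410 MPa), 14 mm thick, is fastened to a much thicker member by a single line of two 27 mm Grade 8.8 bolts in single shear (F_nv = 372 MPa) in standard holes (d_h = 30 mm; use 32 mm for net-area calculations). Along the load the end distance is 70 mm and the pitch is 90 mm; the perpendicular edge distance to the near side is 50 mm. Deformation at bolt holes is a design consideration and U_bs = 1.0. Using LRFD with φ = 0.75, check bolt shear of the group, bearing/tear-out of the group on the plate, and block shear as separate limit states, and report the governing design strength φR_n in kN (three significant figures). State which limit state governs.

319 kN (bolt shear governs)

Bolt shear: A_b = π·27²/4 = 572.6 mm²; R_n = 372 × 572.6 × 2 × 1 / 1000 = 426 kN → 0.75 × 426 = 319 kN.
Bearing: edge l_c = 55, r_n = 372 kN; interior l_c = 60, r_n = 372 kN; R_n = 372 + 1·372 = 743.9 kN → 558 kN.
Block shear: A_gv = 2240, A_nv = 1568, A_nt = 476 mm²; R_n = min(0.6F_uA_nv, 0.6F_yA_gv) + U_bs·F_u·A_nt = 564.8 kN → 424 kN.
Bolt shear governs: 319 kN.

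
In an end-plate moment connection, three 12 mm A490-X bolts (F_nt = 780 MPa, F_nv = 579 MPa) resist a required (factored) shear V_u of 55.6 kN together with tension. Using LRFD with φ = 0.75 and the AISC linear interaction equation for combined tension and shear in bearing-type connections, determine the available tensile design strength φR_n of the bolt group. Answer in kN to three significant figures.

183 kN

A_b = π·12²/4 = 113.1 mm²; f_rv = 55.6 × 1000 / (3 × 113.1) = 163.9 MPa.
F'_nt = 1.3 F_nt − (F_nt / φF_nv) f_rv = 1.3·780 − (780/(0.75·579))·163.9 = 719.7 MPa, capped at F_nt → F'_nt = 719.7 MPa.
R_n = F'_nt · A_b · n = 719.7 × 113.1 × 3 / 1000 = 244.2 kN.
Design strength φR_n = 0.75 × 244.2 = 183 kN.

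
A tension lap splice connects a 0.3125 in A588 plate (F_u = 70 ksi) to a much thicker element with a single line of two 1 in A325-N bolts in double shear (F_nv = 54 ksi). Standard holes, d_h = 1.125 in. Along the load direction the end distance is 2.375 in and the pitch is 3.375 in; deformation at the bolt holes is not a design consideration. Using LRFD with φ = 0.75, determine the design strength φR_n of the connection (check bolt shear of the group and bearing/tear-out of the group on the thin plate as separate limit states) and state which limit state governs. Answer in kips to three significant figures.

93.8 kips (bearing governs)

Bolt shear: A_b = π·1²/4 = 0.7854 in²; R_n = 54 × 0.7854 × 2 × 2 = 169.6 kips → 0.75 × 169.6 = 127 kips.
Bearing (1.5 l_c t F_u ≤ 3.0 d t F_u): upper limit = 3.0·1·0.3125·70 = 65.62 kips.
  Edge l_c = 2.375 − 1.125/2 = 1.812 → r_n = 59.47 kips; interior l_c = 3.375 − 1.125 = 2.25 → r_n = 65.62 kips.
  R_n,bearing = 1·59.47 + 1·65.62 = 125.1 kips → 0.75 × 125.1 = 93.8 kips.
Bearing governs: 93.8 kips.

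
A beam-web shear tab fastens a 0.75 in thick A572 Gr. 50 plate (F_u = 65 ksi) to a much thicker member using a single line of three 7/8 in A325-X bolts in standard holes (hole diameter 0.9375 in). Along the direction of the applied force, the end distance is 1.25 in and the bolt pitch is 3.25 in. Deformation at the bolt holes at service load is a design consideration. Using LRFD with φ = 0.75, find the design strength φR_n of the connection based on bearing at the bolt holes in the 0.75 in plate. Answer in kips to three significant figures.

188 kips

Per bolt r_n = 1.2 l_c t F_u ≤ 2.4 d t F_u; upper limit = 2.4 × 0.875 × 0.75 × 65 = 102.4 kips.
Edge bolt: l_c = 1.25 − 0.9375/2 = 0.7812 in → 1.2 × 0.7812 × 0.75 × 65 = 45.7 → r_n = 45.7 kips.
Interior bolts: l_c = 3.25 − 0.9375 = 2.312 in → 1.2 × 2.312 × 0.75 × 65 = 135.3 → r_n = 102.4 kips.
R_n = 1 × 45.7 + 2 × 102.4 = 250.5 kips.
Design strength φR_n = 0.75 × 250.5 = 188 kips.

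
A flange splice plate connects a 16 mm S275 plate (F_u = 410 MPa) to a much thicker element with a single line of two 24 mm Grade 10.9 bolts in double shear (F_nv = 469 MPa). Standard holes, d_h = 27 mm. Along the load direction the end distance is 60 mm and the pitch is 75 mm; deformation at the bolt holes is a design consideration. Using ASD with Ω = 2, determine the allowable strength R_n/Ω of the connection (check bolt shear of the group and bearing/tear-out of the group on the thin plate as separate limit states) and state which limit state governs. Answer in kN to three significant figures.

Bolt shear: A_b = π·24²/4 = 452.4 mm²; R_n = 469 × 452.4 × 2 × 2 / 1000 = 848.7 kN → 848.7 / 2 = 424 kN.
Bearing (1.2 l_c t F_u ≤ 2.4 d t F_u): upper limit = 2.4·24·16·410 / 1000 = 377.9 kN.
  Edge l_c = 60 − 27/2 = 46.5 → r_n = 366 kN; interior l_c = 75 − 27 = 48 → r_n = 377.9 kN.
  R_n,bearing = 1·366 + 1·377.9 = 743.9 kN → 743.9 / 2 = 372 kN.
Bearing governs: 372 kN.

372 kN (bearing governs)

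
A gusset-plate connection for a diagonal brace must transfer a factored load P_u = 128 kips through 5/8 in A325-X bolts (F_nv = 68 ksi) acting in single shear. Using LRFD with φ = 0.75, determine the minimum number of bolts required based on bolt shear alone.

A_b = π·0.625²/4 = 0.3068 in².
Per-bolt design strength φR_n = 0.75 × 68 × 0.3068 × 1 = 15.65 kips.
n ≥ 128 / 15.65 = 8.181 → use 9 bolts.

9 bolts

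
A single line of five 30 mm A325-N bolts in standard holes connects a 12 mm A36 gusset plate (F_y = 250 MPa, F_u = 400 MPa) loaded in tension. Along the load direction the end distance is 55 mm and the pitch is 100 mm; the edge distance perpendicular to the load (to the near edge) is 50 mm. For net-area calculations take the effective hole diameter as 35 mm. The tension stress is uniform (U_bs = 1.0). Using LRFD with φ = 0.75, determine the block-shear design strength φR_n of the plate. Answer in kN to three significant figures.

731 kN

Shear plane L_v = 55 + 4·100 = 455 mm; A_gv = 455 × 12 = 5460 mm².
A_nv = (455 − 4.5·35) × 12 = 3570 mm².
A_nt = (50 − 0.5·35) × 12 = 390 mm².
0.6 F_u A_nv = 856.8 kN; 0.6 F_y A_gv = 819 kN → shear yielding governs the shear term.
R_n = 819 + 1.0 × 400 × 390 / 1000 = 975 kN.
Design strength φR_n = 0.75 × 975 = 731 kN.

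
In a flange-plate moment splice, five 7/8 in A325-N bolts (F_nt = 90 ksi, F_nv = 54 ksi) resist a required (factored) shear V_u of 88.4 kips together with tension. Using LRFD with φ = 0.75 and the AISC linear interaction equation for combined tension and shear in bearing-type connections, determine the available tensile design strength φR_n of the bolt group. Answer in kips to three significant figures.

A_b = π·0.875²/4 = 0.6013 in²; f_rv = 88.4 / (5 × 0.6013) = 29.4 ksi.
F'_nt = 1.3 F_nt − (F_nt / φF_nv) f_rv = 1.3·90 − (90/(0.75·54))·29.4 = 51.66 ksi, capped at F_nt → F'_nt = 51.66 ksi.
R_n = F'_nt · A_b · n = 51.66 × 0.6013 × 5 = 155.3 kips.
Design strength φR_n = 0.75 × 155.3 = 116 kips.

116 kips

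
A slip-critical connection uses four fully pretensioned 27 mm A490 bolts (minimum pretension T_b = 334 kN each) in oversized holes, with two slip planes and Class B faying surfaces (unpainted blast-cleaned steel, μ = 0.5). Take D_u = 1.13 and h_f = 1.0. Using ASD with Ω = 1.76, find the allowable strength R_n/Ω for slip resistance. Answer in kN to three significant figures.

858 kN

R_n = μ · D_u · h_f · T_b · n_s · n_b = 0.5 × 1.13 × 1.0 × 334 × 2 × 4 = 1510 kN.
Allowable strength R_n/Ω = 1510 / 1.76 = 858 kN.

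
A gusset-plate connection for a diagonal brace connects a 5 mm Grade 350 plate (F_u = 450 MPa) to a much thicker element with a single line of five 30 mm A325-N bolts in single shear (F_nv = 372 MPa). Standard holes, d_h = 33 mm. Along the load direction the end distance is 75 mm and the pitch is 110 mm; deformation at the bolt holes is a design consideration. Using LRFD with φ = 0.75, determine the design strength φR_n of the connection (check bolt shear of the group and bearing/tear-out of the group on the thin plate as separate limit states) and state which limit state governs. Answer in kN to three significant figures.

604 kN (bearing governs)

Bolt shear: A_b = π·30²/4 = 706.9 mm²; R_n = 372 × 706.9 × 5 × 1 / 1000 = 1315 kN → 0.75 × 1315 = 986 kN.
Bearing (1.2 l_c t F_u ≤ 2.4 d t F_u): upper limit = 2.4·30·5·450 / 1000 = 162 kN.
  Edge l_c = 75 − 33/2 = 58.5 → r_n = 158 kN; interior l_c = 110 − 33 = 77 → r_n = 162 kN.
  R_n,bearing = 1·158 + 4·162 = 806 kN → 0.75 × 806 = 604 kN.
Bearing governs: 604 kN.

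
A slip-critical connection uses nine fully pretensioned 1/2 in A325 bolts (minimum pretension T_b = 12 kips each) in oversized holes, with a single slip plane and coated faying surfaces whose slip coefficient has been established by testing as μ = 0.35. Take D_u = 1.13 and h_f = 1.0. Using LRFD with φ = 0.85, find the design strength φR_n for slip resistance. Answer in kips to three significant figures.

36.3 kips

R_n = μ · D_u · h_f · T_b · n_s · n_b = 0.35 × 1.13 × 1.0 × 12 × 1 × 9 = 42.71 kips.
Design strength φR_n = 0.85 × 42.71 = 36.3 kips.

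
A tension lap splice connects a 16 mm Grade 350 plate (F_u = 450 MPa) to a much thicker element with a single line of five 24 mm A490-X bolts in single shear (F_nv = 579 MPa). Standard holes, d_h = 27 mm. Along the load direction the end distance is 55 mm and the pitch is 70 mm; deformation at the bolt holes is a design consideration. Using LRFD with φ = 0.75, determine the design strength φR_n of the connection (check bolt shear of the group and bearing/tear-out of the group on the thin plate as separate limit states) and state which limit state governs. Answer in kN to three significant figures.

Bolt shear: A_b = π·24²/4 = 452.4 mm²; R_n = 579 × 452.4 × 5 × 1 / 1000 = 1310 kN → 0.75 × 1310 = 982 kN.
Bearing (1.2 l_c t F_u ≤ 2.4 d t F_u): upper limit = 2.4·24·16·450 / 1000 = 414.7 kN.
  Edge l_c = 55 − 27/2 = 41.5 → r_n = 358.6 kN; interior l_c = 70 − 27 = 43 → r_n = 371.5 kN.
  R_n,bearing = 1·358.6 + 4·371.5 = 1845 kN → 0.75 × 1845 = 1380 kN.
Bolt shear governs: 982 kN.

982 kN (bolt shear governs)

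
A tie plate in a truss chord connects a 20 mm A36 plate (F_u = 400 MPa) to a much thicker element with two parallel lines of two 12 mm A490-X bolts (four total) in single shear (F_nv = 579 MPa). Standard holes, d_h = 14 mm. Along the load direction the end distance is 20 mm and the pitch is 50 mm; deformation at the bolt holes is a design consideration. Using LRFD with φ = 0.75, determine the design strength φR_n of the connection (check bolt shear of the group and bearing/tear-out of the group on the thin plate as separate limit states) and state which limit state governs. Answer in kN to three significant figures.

Bolt shear: A_b = π·12²/4 = 113.1 mm²; R_n = 579 × 113.1 × 4 × 1 / 1000 = 261.9 kN → 0.75 × 261.9 = 196 kN.
Bearing (1.2 l_c t F_u ≤ 2.4 d t F_u): upper limit = 2.4·12·20·400 / 1000 = 230.4 kN.
  Edge l_c = 20 − 14/2 = 13 → r_n = 124.8 kN; interior l_c = 50 − 14 = 36 → r_n = 230.4 kN.
  R_n,bearing = 2·124.8 + 2·230.4 = 710.4 kN → 0.75 × 710.4 = 533 kN.
Bolt shear governs: 196 kN.

196 kN (bolt shear governs)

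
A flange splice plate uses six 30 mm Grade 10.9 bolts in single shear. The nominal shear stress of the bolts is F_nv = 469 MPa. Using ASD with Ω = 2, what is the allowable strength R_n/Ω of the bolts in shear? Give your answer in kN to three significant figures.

995 kN

A_b = π × 30² / 4 = 706.9 mm².
R_n = F_nv · A_b · n · n_s = 469 × 706.9 × 6 × 1 / 1000 = 1989 kN.
Allowable strength R_n/Ω = 1989 / 2 = 995 kN.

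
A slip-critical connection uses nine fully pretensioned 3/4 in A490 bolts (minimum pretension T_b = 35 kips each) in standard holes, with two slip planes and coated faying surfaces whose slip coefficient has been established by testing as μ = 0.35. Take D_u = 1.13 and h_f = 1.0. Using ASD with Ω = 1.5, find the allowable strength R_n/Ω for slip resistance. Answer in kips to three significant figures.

R_n = μ · D_u · h_f · T_b · n_s · n_b = 0.35 × 1.13 × 1.0 × 35 × 2 × 9 = 249.2 kips.
Allowable strength R_n/Ω = 249.2 / 1.5 = 166 kips.

166 kips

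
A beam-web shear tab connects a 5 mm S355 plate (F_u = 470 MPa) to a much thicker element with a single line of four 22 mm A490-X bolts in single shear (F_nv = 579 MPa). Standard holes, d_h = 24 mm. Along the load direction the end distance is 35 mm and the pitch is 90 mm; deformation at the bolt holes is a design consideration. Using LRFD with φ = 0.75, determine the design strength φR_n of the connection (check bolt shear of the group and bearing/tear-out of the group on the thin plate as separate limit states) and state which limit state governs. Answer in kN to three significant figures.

Bolt shear: A_b = π·22²/4 = 380.1 mm²; R_n = 579 × 380.1 × 4 × 1 / 1000 = 880.4 kN → 0.75 × 880.4 = 660 kN.
Bearing (1.2 l_c t F_u ≤ 2.4 d t F_u): upper limit = 2.4·22·5·470 / 1000 = 124.1 kN.
  Edge l_c = 35 − 24/2 = 23 → r_n = 64.86 kN; interior l_c = 90 − 24 = 66 → r_n = 124.1 kN.
  R_n,bearing = 1·64.86 + 3·124.1 = 437.1 kN → 0.75 × 437.1 = 328 kN.
Bearing governs: 328 kN.

328 kN (bearing governs)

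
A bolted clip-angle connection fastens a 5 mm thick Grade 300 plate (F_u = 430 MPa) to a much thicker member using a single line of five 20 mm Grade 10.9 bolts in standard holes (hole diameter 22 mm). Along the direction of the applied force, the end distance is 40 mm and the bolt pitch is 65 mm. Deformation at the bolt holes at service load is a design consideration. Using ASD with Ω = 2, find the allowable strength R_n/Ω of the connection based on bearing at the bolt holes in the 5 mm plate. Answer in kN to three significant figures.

Per bolt r_n = 1.2 l_c t F_u ≤ 2.4 d t F_u; upper limit = 2.4 × 20 × 5 × 430 / 1000 = 103.2 kN.
Edge bolt: l_c = 40 − 22/2 = 29 mm → 1.2 × 29 × 5 × 430 / 1000 = 74.82 → r_n = 74.82 kN.
Interior bolts: l_c = 65 − 22 = 43 mm → 1.2 × 43 × 5 × 430 / 1000 = 110.9 → r_n = 103.2 kN.
R_n = 1 × 74.82 + 4 × 103.2 = 487.6 kN.
Allowable strength R_n/Ω = 487.6 / 2 = 244 kN.

244 kN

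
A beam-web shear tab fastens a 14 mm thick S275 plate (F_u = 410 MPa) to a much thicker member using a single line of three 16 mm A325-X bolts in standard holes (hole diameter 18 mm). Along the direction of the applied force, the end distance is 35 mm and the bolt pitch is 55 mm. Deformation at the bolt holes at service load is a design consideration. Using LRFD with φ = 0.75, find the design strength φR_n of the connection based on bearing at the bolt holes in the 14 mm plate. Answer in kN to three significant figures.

465 kN

Per bolt r_n = 1.2 l_c t F_u ≤ 2.4 d t F_u; upper limit = 2.4 × 16 × 14 × 410 / 1000 = 220.4 kN.
Edge bolt: l_c = 35 − 18/2 = 26 mm → 1.2 × 26 × 14 × 410 / 1000 = 179.1 → r_n = 179.1 kN.
Interior bolts: l_c = 55 − 18 = 37 mm → 1.2 × 37 × 14 × 410 / 1000 = 254.9 → r_n = 220.4 kN.
R_n = 1 × 179.1 + 2 × 220.4 = 619.9 kN.
Design strength φR_n = 0.75 × 619.9 = 465 kN.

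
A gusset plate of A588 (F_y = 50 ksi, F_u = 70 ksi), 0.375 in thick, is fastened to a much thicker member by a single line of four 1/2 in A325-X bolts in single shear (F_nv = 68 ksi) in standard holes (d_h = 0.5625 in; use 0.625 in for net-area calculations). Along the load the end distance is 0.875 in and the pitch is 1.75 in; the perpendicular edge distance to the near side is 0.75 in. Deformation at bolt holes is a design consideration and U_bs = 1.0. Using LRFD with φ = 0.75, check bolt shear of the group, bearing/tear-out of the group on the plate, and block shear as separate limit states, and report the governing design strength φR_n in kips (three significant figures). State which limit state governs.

Bolt shear: A_b = π·0.5²/4 = 0.1963 in²; R_n = 68 × 0.1963 × 4 × 1 = 53.41 kips → 0.75 × 53.41 = 40.1 kips.
Bearing: edge l_c = 0.5938, r_n = 18.7 kips; interior l_c = 1.188, r_n = 31.5 kips; R_n = 18.7 + 3·31.5 = 113.2 kips → 84.9 kips.
Block shear: A_gv = 2.297, A_nv = 1.477, A_nt = 0.1641 in²; R_n = min(0.6F_uA_nv, 0.6F_yA_gv) + U_bs·F_u·A_nt = 73.5 kips → 55.1 kips.
Bolt shear governs: 40.1 kips.

40.1 kips (bolt shear governs)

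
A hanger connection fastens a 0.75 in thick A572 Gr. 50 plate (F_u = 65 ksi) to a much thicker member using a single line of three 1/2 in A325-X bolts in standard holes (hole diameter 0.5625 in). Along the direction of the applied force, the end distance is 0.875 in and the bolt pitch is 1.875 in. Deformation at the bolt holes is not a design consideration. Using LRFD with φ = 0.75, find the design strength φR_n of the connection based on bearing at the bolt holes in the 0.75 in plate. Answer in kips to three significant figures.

Per bolt r_n = 1.5 l_c t F_u ≤ 3.0 d t F_u; upper limit = 3.0 × 0.5 × 0.75 × 65 = 73.12 kips.
Edge bolt: l_c = 0.875 − 0.5625/2 = 0.5938 in → 1.5 × 0.5938 × 0.75 × 65 = 43.42 → r_n = 43.42 kips.
Interior bolts: l_c = 1.875 − 0.5625 = 1.312 in → 1.5 × 1.312 × 0.75 × 65 = 95.98 → r_n = 73.12 kips.
R_n = 1 × 43.42 + 2 × 73.12 = 189.7 kips.
Design strength φR_n = 0.75 × 189.7 = 142 kips.

142 kips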